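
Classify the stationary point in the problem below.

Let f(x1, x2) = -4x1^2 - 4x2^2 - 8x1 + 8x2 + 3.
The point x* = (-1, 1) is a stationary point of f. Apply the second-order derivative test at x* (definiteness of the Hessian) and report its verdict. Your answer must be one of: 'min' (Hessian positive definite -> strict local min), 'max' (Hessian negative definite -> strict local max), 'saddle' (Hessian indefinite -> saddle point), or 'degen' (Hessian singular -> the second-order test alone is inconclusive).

Compute the Hessian H = grad^2 f:
  H = [[-8, 0], [0, -8]]
Verify stationarity: grad f(x*) = H x* + g = (0, 0).
Eigenvalues of H: -8, -8.
Both eigenvalues < 0, so H is negative definite -> x* is a strict local max.

max


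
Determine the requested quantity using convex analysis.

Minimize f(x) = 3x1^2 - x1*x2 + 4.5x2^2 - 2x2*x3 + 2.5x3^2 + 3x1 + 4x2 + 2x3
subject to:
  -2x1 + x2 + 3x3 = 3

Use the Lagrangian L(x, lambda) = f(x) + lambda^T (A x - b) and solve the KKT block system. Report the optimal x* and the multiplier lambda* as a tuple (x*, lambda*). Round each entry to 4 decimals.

Form the Lagrangian:
  L(x, lambda) = (1/2) x^T Q x + c^T x + lambda^T (A x - b)
Stationarity (grad_x L = 0): Q x + c + A^T lambda = 0.
Primal feasibility: A x = b.

This gives the KKT block system:
  [ Q   A^T ] [ x     ]   [-c ]
  [ A    0  ] [ lambda ] = [ b ]

Solving the linear system:
  x*      = (-1.0601, -0.3047, 0.3948)
  lambda* = (-1.5279)
  f(x*)   = 0.4871

x* = (-1.0601, -0.3047, 0.3948), lambda* = (-1.5279)


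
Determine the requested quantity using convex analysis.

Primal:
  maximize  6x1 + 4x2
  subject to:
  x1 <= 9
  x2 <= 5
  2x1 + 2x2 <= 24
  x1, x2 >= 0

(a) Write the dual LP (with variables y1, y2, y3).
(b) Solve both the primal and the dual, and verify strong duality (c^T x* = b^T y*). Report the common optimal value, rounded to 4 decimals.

The standard primal-dual pair for 'max c^T x s.t. A x <= b, x >= 0' is:
  Dual:  min b^T y  s.t.  A^T y >= c,  y >= 0.

So the dual LP is:
  minimize  9y1 + 5y2 + 24y3
  subject to:
    y1 + 2y3 >= 6
    y2 + 2y3 >= 4
    y1, y2, y3 >= 0

Solving the primal: x* = (9, 3).
  primal value c^T x* = 66.
Solving the dual: y* = (2, 0, 2).
  dual value b^T y* = 66.
Strong duality: c^T x* = b^T y*. Confirmed.

66


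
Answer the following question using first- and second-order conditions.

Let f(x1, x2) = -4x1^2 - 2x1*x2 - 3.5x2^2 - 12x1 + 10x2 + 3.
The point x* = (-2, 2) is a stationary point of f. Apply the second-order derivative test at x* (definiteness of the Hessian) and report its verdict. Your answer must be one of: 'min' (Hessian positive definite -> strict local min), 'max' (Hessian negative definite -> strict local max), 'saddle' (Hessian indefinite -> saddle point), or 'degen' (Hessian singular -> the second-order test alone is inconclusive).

Compute the Hessian H = grad^2 f:
  H = [[-8, -2], [-2, -7]]
Verify stationarity: grad f(x*) = H x* + g = (0, 0).
Eigenvalues of H: -9.5616, -5.4384.
Both eigenvalues < 0, so H is negative definite -> x* is a strict local max.

max


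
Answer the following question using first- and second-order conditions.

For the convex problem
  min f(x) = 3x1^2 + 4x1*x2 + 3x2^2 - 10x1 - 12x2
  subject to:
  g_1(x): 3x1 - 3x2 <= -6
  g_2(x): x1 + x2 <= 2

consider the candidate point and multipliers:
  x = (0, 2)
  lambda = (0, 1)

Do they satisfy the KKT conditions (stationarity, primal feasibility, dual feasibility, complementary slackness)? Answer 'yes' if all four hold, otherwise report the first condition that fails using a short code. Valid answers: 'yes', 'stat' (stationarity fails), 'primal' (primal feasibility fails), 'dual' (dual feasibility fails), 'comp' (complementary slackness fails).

Gradient of f: grad f(x) = Q x + c = (-2, 0)
Constraint values g_i(x) = a_i^T x - b_i:
  g_1((0, 2)) = 0
  g_2((0, 2)) = 0
Stationarity residual: grad f(x) + sum_i lambda_i a_i = (-1, 1)
  -> stationarity FAILS
Primal feasibility (all g_i <= 0): OK
Dual feasibility (all lambda_i >= 0): OK
Complementary slackness (lambda_i * g_i(x) = 0 for all i): OK

Verdict: the first failing condition is stationarity -> stat.

stat


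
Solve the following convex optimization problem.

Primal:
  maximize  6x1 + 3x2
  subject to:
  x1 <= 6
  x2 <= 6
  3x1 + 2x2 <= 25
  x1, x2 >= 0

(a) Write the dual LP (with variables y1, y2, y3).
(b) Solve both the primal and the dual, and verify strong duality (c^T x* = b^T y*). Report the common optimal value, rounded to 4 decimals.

The standard primal-dual pair for 'max c^T x s.t. A x <= b, x >= 0' is:
  Dual:  min b^T y  s.t.  A^T y >= c,  y >= 0.

So the dual LP is:
  minimize  6y1 + 6y2 + 25y3
  subject to:
    y1 + 3y3 >= 6
    y2 + 2y3 >= 3
    y1, y2, y3 >= 0

Solving the primal: x* = (6, 3.5).
  primal value c^T x* = 46.5.
Solving the dual: y* = (1.5, 0, 1.5).
  dual value b^T y* = 46.5.
Strong duality: c^T x* = b^T y*. Confirmed.

46.5


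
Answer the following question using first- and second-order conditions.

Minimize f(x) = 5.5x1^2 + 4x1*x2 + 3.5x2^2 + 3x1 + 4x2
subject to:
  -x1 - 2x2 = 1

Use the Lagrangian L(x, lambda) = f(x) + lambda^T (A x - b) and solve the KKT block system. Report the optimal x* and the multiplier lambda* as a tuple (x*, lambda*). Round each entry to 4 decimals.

Form the Lagrangian:
  L(x, lambda) = (1/2) x^T Q x + c^T x + lambda^T (A x - b)
Stationarity (grad_x L = 0): Q x + c + A^T lambda = 0.
Primal feasibility: A x = b.

This gives the KKT block system:
  [ Q   A^T ] [ x     ]   [-c ]
  [ A    0  ] [ lambda ] = [ b ]

Solving the linear system:
  x*      = (-0.0857, -0.4571)
  lambda* = (0.2286)
  f(x*)   = -1.1571

x* = (-0.0857, -0.4571), lambda* = (0.2286)


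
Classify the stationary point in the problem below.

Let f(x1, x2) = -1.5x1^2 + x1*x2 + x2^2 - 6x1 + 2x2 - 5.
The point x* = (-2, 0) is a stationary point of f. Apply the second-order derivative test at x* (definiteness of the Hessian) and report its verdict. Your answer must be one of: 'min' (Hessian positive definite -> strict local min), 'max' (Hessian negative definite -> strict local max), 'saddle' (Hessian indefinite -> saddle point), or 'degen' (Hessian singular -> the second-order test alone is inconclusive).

Compute the Hessian H = grad^2 f:
  H = [[-3, 1], [1, 2]]
Verify stationarity: grad f(x*) = H x* + g = (0, 0).
Eigenvalues of H: -3.1926, 2.1926.
Eigenvalues have mixed signs, so H is indefinite -> x* is a saddle point.

saddle


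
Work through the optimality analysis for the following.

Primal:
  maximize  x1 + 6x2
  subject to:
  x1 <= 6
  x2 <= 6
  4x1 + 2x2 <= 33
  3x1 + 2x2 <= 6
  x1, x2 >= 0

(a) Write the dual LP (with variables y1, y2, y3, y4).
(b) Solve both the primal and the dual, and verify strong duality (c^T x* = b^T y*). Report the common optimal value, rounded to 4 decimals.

The standard primal-dual pair for 'max c^T x s.t. A x <= b, x >= 0' is:
  Dual:  min b^T y  s.t.  A^T y >= c,  y >= 0.

So the dual LP is:
  minimize  6y1 + 6y2 + 33y3 + 6y4
  subject to:
    y1 + 4y3 + 3y4 >= 1
    y2 + 2y3 + 2y4 >= 6
    y1, y2, y3, y4 >= 0

Solving the primal: x* = (0, 3).
  primal value c^T x* = 18.
Solving the dual: y* = (0, 0, 0, 3).
  dual value b^T y* = 18.
Strong duality: c^T x* = b^T y*. Confirmed.

18


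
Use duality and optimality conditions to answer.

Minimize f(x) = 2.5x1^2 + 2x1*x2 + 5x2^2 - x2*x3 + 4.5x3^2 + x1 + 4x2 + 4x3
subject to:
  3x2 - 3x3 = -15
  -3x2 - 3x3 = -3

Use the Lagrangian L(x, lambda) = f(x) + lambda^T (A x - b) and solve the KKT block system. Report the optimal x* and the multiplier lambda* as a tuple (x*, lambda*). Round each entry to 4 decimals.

Form the Lagrangian:
  L(x, lambda) = (1/2) x^T Q x + c^T x + lambda^T (A x - b)
Stationarity (grad_x L = 0): Q x + c + A^T lambda = 0.
Primal feasibility: A x = b.

This gives the KKT block system:
  [ Q   A^T ] [ x     ]   [-c ]
  [ A    0  ] [ lambda ] = [ b ]

Solving the linear system:
  x*      = (0.6, -2, 3)
  lambda* = (8.4667, 2.5333)
  f(x*)   = 69.6

x* = (0.6, -2, 3), lambda* = (8.4667, 2.5333)


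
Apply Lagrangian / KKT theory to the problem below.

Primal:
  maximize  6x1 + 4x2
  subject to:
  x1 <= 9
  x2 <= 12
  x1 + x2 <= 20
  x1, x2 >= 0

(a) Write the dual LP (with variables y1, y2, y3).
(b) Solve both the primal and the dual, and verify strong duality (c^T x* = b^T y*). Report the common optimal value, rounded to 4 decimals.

The standard primal-dual pair for 'max c^T x s.t. A x <= b, x >= 0' is:
  Dual:  min b^T y  s.t.  A^T y >= c,  y >= 0.

So the dual LP is:
  minimize  9y1 + 12y2 + 20y3
  subject to:
    y1 + y3 >= 6
    y2 + y3 >= 4
    y1, y2, y3 >= 0

Solving the primal: x* = (9, 11).
  primal value c^T x* = 98.
Solving the dual: y* = (2, 0, 4).
  dual value b^T y* = 98.
Strong duality: c^T x* = b^T y*. Confirmed.

98


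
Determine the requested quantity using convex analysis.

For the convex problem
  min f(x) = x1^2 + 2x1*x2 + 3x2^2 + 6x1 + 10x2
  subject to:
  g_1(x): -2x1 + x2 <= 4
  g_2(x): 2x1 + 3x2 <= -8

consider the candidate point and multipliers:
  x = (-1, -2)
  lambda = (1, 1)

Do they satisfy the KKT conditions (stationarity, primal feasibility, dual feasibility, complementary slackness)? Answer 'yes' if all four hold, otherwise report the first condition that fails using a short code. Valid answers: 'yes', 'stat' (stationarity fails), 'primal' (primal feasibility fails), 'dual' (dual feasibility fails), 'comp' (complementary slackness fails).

Gradient of f: grad f(x) = Q x + c = (0, -4)
Constraint values g_i(x) = a_i^T x - b_i:
  g_1((-1, -2)) = -4
  g_2((-1, -2)) = 0
Stationarity residual: grad f(x) + sum_i lambda_i a_i = (0, 0)
  -> stationarity OK
Primal feasibility (all g_i <= 0): OK
Dual feasibility (all lambda_i >= 0): OK
Complementary slackness (lambda_i * g_i(x) = 0 for all i): FAILS

Verdict: the first failing condition is complementary_slackness -> comp.

comp


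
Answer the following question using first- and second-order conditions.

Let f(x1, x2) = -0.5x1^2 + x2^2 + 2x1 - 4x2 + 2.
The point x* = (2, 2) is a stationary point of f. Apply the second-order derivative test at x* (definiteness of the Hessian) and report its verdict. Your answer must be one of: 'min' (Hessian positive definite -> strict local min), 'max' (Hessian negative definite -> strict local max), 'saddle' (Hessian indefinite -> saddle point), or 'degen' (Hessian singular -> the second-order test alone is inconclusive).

Compute the Hessian H = grad^2 f:
  H = [[-1, 0], [0, 2]]
Verify stationarity: grad f(x*) = H x* + g = (0, 0).
Eigenvalues of H: -1, 2.
Eigenvalues have mixed signs, so H is indefinite -> x* is a saddle point.

saddle


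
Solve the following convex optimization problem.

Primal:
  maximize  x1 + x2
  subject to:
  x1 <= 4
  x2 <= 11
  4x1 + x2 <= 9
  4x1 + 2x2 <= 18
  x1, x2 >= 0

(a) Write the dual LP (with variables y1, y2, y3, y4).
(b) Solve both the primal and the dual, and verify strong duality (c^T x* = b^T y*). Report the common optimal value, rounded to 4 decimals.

The standard primal-dual pair for 'max c^T x s.t. A x <= b, x >= 0' is:
  Dual:  min b^T y  s.t.  A^T y >= c,  y >= 0.

So the dual LP is:
  minimize  4y1 + 11y2 + 9y3 + 18y4
  subject to:
    y1 + 4y3 + 4y4 >= 1
    y2 + y3 + 2y4 >= 1
    y1, y2, y3, y4 >= 0

Solving the primal: x* = (0, 9).
  primal value c^T x* = 9.
Solving the dual: y* = (0, 0, 0, 0.5).
  dual value b^T y* = 9.
Strong duality: c^T x* = b^T y*. Confirmed.

9


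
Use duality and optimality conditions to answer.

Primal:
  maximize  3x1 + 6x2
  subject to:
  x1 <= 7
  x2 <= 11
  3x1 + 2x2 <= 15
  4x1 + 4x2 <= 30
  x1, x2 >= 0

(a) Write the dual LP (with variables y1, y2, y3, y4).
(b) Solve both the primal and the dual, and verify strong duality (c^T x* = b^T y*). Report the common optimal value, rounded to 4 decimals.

The standard primal-dual pair for 'max c^T x s.t. A x <= b, x >= 0' is:
  Dual:  min b^T y  s.t.  A^T y >= c,  y >= 0.

So the dual LP is:
  minimize  7y1 + 11y2 + 15y3 + 30y4
  subject to:
    y1 + 3y3 + 4y4 >= 3
    y2 + 2y3 + 4y4 >= 6
    y1, y2, y3, y4 >= 0

Solving the primal: x* = (0, 7.5).
  primal value c^T x* = 45.
Solving the dual: y* = (0, 0, 0, 1.5).
  dual value b^T y* = 45.
Strong duality: c^T x* = b^T y*. Confirmed.

45


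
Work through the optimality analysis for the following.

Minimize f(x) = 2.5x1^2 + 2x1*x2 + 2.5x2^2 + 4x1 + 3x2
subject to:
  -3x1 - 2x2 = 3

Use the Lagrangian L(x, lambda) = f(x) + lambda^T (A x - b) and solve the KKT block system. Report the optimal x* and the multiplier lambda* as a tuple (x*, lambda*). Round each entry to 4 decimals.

Form the Lagrangian:
  L(x, lambda) = (1/2) x^T Q x + c^T x + lambda^T (A x - b)
Stationarity (grad_x L = 0): Q x + c + A^T lambda = 0.
Primal feasibility: A x = b.

This gives the KKT block system:
  [ Q   A^T ] [ x     ]   [-c ]
  [ A    0  ] [ lambda ] = [ b ]

Solving the linear system:
  x*      = (-0.7561, -0.3659)
  lambda* = (-0.1707)
  f(x*)   = -1.8049

x* = (-0.7561, -0.3659), lambda* = (-0.1707)


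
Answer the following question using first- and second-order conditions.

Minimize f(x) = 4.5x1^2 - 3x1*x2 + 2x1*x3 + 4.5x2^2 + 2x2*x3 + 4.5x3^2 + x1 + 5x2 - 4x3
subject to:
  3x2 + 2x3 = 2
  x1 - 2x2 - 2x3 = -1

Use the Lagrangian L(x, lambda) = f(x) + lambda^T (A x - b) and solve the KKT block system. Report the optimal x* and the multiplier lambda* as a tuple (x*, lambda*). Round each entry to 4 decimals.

Form the Lagrangian:
  L(x, lambda) = (1/2) x^T Q x + c^T x + lambda^T (A x - b)
Stationarity (grad_x L = 0): Q x + c + A^T lambda = 0.
Primal feasibility: A x = b.

This gives the KKT block system:
  [ Q   A^T ] [ x     ]   [-c ]
  [ A    0  ] [ lambda ] = [ b ]

Solving the linear system:
  x*      = (0.5819, 0.4181, 0.3729)
  lambda* = (-6.4068, -5.7288)
  f(x*)   = 4.1328

x* = (0.5819, 0.4181, 0.3729), lambda* = (-6.4068, -5.7288)


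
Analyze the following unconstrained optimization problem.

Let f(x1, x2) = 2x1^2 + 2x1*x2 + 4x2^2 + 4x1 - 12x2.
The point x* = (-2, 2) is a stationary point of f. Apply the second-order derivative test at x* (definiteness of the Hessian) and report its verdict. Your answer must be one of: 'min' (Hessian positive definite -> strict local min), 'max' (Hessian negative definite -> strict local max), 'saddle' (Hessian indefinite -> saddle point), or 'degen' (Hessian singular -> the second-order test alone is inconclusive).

Compute the Hessian H = grad^2 f:
  H = [[4, 2], [2, 8]]
Verify stationarity: grad f(x*) = H x* + g = (0, 0).
Eigenvalues of H: 3.1716, 8.8284.
Both eigenvalues > 0, so H is positive definite -> x* is a strict local min.

min


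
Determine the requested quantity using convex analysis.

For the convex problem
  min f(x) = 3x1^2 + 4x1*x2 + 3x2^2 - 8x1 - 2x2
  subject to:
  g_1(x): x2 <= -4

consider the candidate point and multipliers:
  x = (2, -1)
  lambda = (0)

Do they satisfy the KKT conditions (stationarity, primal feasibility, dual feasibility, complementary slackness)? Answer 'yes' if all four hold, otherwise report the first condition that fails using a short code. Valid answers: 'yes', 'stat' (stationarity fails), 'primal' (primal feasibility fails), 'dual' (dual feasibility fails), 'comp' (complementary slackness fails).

Gradient of f: grad f(x) = Q x + c = (0, 0)
Constraint values g_i(x) = a_i^T x - b_i:
  g_1((2, -1)) = 3
Stationarity residual: grad f(x) + sum_i lambda_i a_i = (0, 0)
  -> stationarity OK
Primal feasibility (all g_i <= 0): FAILS
Dual feasibility (all lambda_i >= 0): OK
Complementary slackness (lambda_i * g_i(x) = 0 for all i): OK

Verdict: the first failing condition is primal_feasibility -> primal.

primal


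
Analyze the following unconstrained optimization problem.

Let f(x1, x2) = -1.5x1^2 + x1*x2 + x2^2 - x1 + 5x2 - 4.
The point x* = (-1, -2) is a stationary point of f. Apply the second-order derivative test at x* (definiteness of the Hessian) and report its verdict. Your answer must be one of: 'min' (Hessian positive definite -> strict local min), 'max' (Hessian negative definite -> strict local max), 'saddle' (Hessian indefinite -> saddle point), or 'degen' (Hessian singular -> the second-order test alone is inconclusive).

Compute the Hessian H = grad^2 f:
  H = [[-3, 1], [1, 2]]
Verify stationarity: grad f(x*) = H x* + g = (0, 0).
Eigenvalues of H: -3.1926, 2.1926.
Eigenvalues have mixed signs, so H is indefinite -> x* is a saddle point.

saddle


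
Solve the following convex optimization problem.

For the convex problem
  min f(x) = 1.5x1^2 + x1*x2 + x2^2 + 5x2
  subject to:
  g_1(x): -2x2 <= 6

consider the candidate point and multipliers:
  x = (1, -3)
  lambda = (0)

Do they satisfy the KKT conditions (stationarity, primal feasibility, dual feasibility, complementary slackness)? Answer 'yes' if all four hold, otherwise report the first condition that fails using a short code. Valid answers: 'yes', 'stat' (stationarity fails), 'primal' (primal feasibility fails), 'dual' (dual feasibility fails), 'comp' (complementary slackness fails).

Gradient of f: grad f(x) = Q x + c = (0, 0)
Constraint values g_i(x) = a_i^T x - b_i:
  g_1((1, -3)) = 0
Stationarity residual: grad f(x) + sum_i lambda_i a_i = (0, 0)
  -> stationarity OK
Primal feasibility (all g_i <= 0): OK
Dual feasibility (all lambda_i >= 0): OK
Complementary slackness (lambda_i * g_i(x) = 0 for all i): OK

Verdict: yes, KKT holds.

yes


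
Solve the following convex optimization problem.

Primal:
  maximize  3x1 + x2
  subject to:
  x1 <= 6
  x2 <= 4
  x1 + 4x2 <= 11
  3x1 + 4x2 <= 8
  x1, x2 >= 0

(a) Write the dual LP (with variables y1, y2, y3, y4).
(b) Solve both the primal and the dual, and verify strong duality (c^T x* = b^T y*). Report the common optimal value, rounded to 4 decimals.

The standard primal-dual pair for 'max c^T x s.t. A x <= b, x >= 0' is:
  Dual:  min b^T y  s.t.  A^T y >= c,  y >= 0.

So the dual LP is:
  minimize  6y1 + 4y2 + 11y3 + 8y4
  subject to:
    y1 + y3 + 3y4 >= 3
    y2 + 4y3 + 4y4 >= 1
    y1, y2, y3, y4 >= 0

Solving the primal: x* = (2.6667, 0).
  primal value c^T x* = 8.
Solving the dual: y* = (0, 0, 0, 1).
  dual value b^T y* = 8.
Strong duality: c^T x* = b^T y*. Confirmed.

8


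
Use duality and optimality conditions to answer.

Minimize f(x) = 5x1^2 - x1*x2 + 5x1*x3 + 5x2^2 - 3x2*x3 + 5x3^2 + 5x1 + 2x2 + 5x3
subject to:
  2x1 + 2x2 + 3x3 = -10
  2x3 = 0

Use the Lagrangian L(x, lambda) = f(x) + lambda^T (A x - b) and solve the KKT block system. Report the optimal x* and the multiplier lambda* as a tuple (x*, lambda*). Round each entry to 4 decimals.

Form the Lagrangian:
  L(x, lambda) = (1/2) x^T Q x + c^T x + lambda^T (A x - b)
Stationarity (grad_x L = 0): Q x + c + A^T lambda = 0.
Primal feasibility: A x = b.

This gives the KKT block system:
  [ Q   A^T ] [ x     ]   [-c ]
  [ A    0  ] [ lambda ] = [ b ]

Solving the linear system:
  x*      = (-2.6364, -2.3636, 0)
  lambda* = (9.5, -13.7045)
  f(x*)   = 38.5455

x* = (-2.6364, -2.3636, 0), lambda* = (9.5, -13.7045)


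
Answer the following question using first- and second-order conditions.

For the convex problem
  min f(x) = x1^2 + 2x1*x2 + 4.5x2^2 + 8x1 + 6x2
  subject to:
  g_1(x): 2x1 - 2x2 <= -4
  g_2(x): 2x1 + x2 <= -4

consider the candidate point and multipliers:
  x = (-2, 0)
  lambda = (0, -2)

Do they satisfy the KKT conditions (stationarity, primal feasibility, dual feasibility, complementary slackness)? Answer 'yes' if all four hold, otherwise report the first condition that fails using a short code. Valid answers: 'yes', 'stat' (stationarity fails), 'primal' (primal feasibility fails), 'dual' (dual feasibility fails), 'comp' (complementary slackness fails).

Gradient of f: grad f(x) = Q x + c = (4, 2)
Constraint values g_i(x) = a_i^T x - b_i:
  g_1((-2, 0)) = 0
  g_2((-2, 0)) = 0
Stationarity residual: grad f(x) + sum_i lambda_i a_i = (0, 0)
  -> stationarity OK
Primal feasibility (all g_i <= 0): OK
Dual feasibility (all lambda_i >= 0): FAILS
Complementary slackness (lambda_i * g_i(x) = 0 for all i): OK

Verdict: the first failing condition is dual_feasibility -> dual.

dual


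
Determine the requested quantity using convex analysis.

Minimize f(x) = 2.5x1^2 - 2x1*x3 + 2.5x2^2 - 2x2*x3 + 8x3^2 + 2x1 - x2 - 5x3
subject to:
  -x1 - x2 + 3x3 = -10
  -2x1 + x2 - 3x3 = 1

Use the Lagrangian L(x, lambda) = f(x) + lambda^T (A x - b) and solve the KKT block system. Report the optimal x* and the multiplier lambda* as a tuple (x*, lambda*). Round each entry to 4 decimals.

Form the Lagrangian:
  L(x, lambda) = (1/2) x^T Q x + c^T x + lambda^T (A x - b)
Stationarity (grad_x L = 0): Q x + c + A^T lambda = 0.
Primal feasibility: A x = b.

This gives the KKT block system:
  [ Q   A^T ] [ x     ]   [-c ]
  [ A    0  ] [ lambda ] = [ b ]

Solving the linear system:
  x*      = (3, 2.2857, -1.5714)
  lambda* = (15.7619, 2.1905)
  f(x*)   = 83.5

x* = (3, 2.2857, -1.5714), lambda* = (15.7619, 2.1905)


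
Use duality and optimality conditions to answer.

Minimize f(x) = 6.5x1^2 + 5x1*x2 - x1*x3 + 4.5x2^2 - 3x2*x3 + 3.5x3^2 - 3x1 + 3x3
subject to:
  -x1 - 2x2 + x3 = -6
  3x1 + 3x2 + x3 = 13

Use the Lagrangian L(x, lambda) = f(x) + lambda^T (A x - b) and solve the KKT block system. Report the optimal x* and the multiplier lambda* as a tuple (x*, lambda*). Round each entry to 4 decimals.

Form the Lagrangian:
  L(x, lambda) = (1/2) x^T Q x + c^T x + lambda^T (A x - b)
Stationarity (grad_x L = 0): Q x + c + A^T lambda = 0.
Primal feasibility: A x = b.

This gives the KKT block system:
  [ Q   A^T ] [ x     ]   [-c ]
  [ A    0  ] [ lambda ] = [ b ]

Solving the linear system:
  x*      = (0.931, 3.0552, 1.0414)
  lambda* = (5.6897, -5.8828)
  f(x*)   = 55.4724

x* = (0.931, 3.0552, 1.0414), lambda* = (5.6897, -5.8828)


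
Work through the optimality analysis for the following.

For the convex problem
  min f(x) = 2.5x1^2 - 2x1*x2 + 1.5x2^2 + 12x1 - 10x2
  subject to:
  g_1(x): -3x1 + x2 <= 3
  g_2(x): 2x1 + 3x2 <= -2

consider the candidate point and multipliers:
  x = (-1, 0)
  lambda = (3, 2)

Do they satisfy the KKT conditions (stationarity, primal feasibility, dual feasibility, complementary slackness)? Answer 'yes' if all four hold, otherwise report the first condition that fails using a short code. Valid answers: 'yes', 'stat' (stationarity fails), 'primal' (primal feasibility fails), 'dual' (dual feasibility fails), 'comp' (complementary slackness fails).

Gradient of f: grad f(x) = Q x + c = (7, -8)
Constraint values g_i(x) = a_i^T x - b_i:
  g_1((-1, 0)) = 0
  g_2((-1, 0)) = 0
Stationarity residual: grad f(x) + sum_i lambda_i a_i = (2, 1)
  -> stationarity FAILS
Primal feasibility (all g_i <= 0): OK
Dual feasibility (all lambda_i >= 0): OK
Complementary slackness (lambda_i * g_i(x) = 0 for all i): OK

Verdict: the first failing condition is stationarity -> stat.

stat


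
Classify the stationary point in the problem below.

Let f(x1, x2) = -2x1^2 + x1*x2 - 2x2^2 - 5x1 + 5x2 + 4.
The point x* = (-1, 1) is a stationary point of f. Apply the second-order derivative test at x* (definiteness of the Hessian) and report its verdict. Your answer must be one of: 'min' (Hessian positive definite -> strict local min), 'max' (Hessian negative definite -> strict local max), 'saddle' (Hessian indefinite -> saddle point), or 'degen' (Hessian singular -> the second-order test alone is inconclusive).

Compute the Hessian H = grad^2 f:
  H = [[-4, 1], [1, -4]]
Verify stationarity: grad f(x*) = H x* + g = (0, 0).
Eigenvalues of H: -5, -3.
Both eigenvalues < 0, so H is negative definite -> x* is a strict local max.

max


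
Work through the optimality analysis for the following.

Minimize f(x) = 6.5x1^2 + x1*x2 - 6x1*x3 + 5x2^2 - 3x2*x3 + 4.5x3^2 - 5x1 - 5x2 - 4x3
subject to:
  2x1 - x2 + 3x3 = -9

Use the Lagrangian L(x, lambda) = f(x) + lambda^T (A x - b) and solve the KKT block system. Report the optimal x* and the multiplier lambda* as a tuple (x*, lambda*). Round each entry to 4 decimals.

Form the Lagrangian:
  L(x, lambda) = (1/2) x^T Q x + c^T x + lambda^T (A x - b)
Stationarity (grad_x L = 0): Q x + c + A^T lambda = 0.
Primal feasibility: A x = b.

This gives the KKT block system:
  [ Q   A^T ] [ x     ]   [-c ]
  [ A    0  ] [ lambda ] = [ b ]

Solving the linear system:
  x*      = (-1.3244, 0.5565, -1.9315)
  lambda* = (5.0357)
  f(x*)   = 28.4435

x* = (-1.3244, 0.5565, -1.9315), lambda* = (5.0357)


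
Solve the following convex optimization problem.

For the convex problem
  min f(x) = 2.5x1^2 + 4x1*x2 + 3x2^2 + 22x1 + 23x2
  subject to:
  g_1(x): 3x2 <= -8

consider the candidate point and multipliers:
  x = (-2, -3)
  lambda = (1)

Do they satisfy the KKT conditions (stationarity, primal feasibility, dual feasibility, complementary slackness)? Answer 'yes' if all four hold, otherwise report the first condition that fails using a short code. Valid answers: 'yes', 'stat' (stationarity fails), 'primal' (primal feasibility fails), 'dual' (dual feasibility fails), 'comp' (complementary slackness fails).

Gradient of f: grad f(x) = Q x + c = (0, -3)
Constraint values g_i(x) = a_i^T x - b_i:
  g_1((-2, -3)) = -1
Stationarity residual: grad f(x) + sum_i lambda_i a_i = (0, 0)
  -> stationarity OK
Primal feasibility (all g_i <= 0): OK
Dual feasibility (all lambda_i >= 0): OK
Complementary slackness (lambda_i * g_i(x) = 0 for all i): FAILS

Verdict: the first failing condition is complementary_slackness -> comp.

comp


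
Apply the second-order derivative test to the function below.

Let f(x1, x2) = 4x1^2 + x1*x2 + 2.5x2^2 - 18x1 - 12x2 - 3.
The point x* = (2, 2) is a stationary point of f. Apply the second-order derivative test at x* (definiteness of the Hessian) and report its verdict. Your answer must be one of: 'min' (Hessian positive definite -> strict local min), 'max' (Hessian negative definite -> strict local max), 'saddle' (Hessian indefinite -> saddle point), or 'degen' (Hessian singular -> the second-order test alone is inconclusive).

Compute the Hessian H = grad^2 f:
  H = [[8, 1], [1, 5]]
Verify stationarity: grad f(x*) = H x* + g = (0, 0).
Eigenvalues of H: 4.6972, 8.3028.
Both eigenvalues > 0, so H is positive definite -> x* is a strict local min.

min


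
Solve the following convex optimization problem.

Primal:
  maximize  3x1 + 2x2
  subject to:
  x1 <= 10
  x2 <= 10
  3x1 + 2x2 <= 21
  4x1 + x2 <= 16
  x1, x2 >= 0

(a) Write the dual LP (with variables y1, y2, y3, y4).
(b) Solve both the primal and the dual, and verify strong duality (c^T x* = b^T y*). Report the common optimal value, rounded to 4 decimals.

The standard primal-dual pair for 'max c^T x s.t. A x <= b, x >= 0' is:
  Dual:  min b^T y  s.t.  A^T y >= c,  y >= 0.

So the dual LP is:
  minimize  10y1 + 10y2 + 21y3 + 16y4
  subject to:
    y1 + 3y3 + 4y4 >= 3
    y2 + 2y3 + y4 >= 2
    y1, y2, y3, y4 >= 0

Solving the primal: x* = (2.2, 7.2).
  primal value c^T x* = 21.
Solving the dual: y* = (0, 0, 1, 0).
  dual value b^T y* = 21.
Strong duality: c^T x* = b^T y*. Confirmed.

21


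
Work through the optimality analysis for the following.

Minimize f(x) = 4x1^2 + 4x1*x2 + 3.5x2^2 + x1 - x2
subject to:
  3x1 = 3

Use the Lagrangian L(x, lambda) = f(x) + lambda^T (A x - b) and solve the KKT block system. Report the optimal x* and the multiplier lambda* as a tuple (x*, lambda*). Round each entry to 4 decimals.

Form the Lagrangian:
  L(x, lambda) = (1/2) x^T Q x + c^T x + lambda^T (A x - b)
Stationarity (grad_x L = 0): Q x + c + A^T lambda = 0.
Primal feasibility: A x = b.

This gives the KKT block system:
  [ Q   A^T ] [ x     ]   [-c ]
  [ A    0  ] [ lambda ] = [ b ]

Solving the linear system:
  x*      = (1, -0.4286)
  lambda* = (-2.4286)
  f(x*)   = 4.3571

x* = (1, -0.4286), lambda* = (-2.4286)


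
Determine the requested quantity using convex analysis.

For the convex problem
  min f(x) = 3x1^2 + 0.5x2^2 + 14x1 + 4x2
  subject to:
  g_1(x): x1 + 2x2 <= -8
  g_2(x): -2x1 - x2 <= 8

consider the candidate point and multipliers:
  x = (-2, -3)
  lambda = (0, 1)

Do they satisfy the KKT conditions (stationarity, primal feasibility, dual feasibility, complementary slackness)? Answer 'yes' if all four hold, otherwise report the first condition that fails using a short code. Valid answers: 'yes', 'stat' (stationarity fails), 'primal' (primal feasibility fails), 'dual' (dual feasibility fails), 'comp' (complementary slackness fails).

Gradient of f: grad f(x) = Q x + c = (2, 1)
Constraint values g_i(x) = a_i^T x - b_i:
  g_1((-2, -3)) = 0
  g_2((-2, -3)) = -1
Stationarity residual: grad f(x) + sum_i lambda_i a_i = (0, 0)
  -> stationarity OK
Primal feasibility (all g_i <= 0): OK
Dual feasibility (all lambda_i >= 0): OK
Complementary slackness (lambda_i * g_i(x) = 0 for all i): FAILS

Verdict: the first failing condition is complementary_slackness -> comp.

comp


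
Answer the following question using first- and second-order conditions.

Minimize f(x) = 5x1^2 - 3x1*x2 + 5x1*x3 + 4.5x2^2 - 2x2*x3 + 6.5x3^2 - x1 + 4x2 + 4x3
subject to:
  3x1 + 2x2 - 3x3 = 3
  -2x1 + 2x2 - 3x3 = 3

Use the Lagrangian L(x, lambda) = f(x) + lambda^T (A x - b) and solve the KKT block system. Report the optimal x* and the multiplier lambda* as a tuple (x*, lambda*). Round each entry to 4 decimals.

Form the Lagrangian:
  L(x, lambda) = (1/2) x^T Q x + c^T x + lambda^T (A x - b)
Stationarity (grad_x L = 0): Q x + c + A^T lambda = 0.
Primal feasibility: A x = b.

This gives the KKT block system:
  [ Q   A^T ] [ x     ]   [-c ]
  [ A    0  ] [ lambda ] = [ b ]

Solving the linear system:
  x*      = (0, 0, -1)
  lambda* = (0, -3)
  f(x*)   = 2.5

x* = (0, 0, -1), lambda* = (0, -3)


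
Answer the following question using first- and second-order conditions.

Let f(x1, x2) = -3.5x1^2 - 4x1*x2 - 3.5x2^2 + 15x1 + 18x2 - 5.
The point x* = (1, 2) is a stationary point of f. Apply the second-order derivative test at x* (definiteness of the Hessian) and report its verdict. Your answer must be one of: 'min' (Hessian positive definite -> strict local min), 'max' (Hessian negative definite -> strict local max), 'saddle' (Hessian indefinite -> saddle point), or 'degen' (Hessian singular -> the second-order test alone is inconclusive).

Compute the Hessian H = grad^2 f:
  H = [[-7, -4], [-4, -7]]
Verify stationarity: grad f(x*) = H x* + g = (0, 0).
Eigenvalues of H: -11, -3.
Both eigenvalues < 0, so H is negative definite -> x* is a strict local max.

max


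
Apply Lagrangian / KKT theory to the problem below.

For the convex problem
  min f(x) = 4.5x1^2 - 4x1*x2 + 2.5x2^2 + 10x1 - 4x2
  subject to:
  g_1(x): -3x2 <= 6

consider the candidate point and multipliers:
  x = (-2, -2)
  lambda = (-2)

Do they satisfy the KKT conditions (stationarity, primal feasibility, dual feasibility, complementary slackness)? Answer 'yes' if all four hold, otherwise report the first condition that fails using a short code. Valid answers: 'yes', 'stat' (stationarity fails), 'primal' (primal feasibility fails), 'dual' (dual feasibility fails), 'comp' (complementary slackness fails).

Gradient of f: grad f(x) = Q x + c = (0, -6)
Constraint values g_i(x) = a_i^T x - b_i:
  g_1((-2, -2)) = 0
Stationarity residual: grad f(x) + sum_i lambda_i a_i = (0, 0)
  -> stationarity OK
Primal feasibility (all g_i <= 0): OK
Dual feasibility (all lambda_i >= 0): FAILS
Complementary slackness (lambda_i * g_i(x) = 0 for all i): OK

Verdict: the first failing condition is dual_feasibility -> dual.

dual


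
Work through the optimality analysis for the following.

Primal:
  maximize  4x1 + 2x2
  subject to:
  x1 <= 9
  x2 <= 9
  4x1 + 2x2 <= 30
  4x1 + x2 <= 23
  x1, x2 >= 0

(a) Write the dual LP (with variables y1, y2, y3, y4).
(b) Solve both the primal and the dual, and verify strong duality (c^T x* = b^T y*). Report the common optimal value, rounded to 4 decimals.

The standard primal-dual pair for 'max c^T x s.t. A x <= b, x >= 0' is:
  Dual:  min b^T y  s.t.  A^T y >= c,  y >= 0.

So the dual LP is:
  minimize  9y1 + 9y2 + 30y3 + 23y4
  subject to:
    y1 + 4y3 + 4y4 >= 4
    y2 + 2y3 + y4 >= 2
    y1, y2, y3, y4 >= 0

Solving the primal: x* = (3, 9).
  primal value c^T x* = 30.
Solving the dual: y* = (0, 0, 1, 0).
  dual value b^T y* = 30.
Strong duality: c^T x* = b^T y*. Confirmed.

30


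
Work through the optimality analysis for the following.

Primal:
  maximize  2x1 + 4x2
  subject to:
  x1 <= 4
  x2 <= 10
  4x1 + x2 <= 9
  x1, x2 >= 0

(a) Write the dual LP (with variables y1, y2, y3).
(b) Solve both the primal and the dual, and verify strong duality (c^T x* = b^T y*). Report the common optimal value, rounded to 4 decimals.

The standard primal-dual pair for 'max c^T x s.t. A x <= b, x >= 0' is:
  Dual:  min b^T y  s.t.  A^T y >= c,  y >= 0.

So the dual LP is:
  minimize  4y1 + 10y2 + 9y3
  subject to:
    y1 + 4y3 >= 2
    y2 + y3 >= 4
    y1, y2, y3 >= 0

Solving the primal: x* = (0, 9).
  primal value c^T x* = 36.
Solving the dual: y* = (0, 0, 4).
  dual value b^T y* = 36.
Strong duality: c^T x* = b^T y*. Confirmed.

36


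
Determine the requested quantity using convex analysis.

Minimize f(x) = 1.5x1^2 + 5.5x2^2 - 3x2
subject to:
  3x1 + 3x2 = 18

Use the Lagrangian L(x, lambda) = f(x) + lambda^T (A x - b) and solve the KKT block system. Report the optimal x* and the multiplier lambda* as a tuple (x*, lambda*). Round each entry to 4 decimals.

Form the Lagrangian:
  L(x, lambda) = (1/2) x^T Q x + c^T x + lambda^T (A x - b)
Stationarity (grad_x L = 0): Q x + c + A^T lambda = 0.
Primal feasibility: A x = b.

This gives the KKT block system:
  [ Q   A^T ] [ x     ]   [-c ]
  [ A    0  ] [ lambda ] = [ b ]

Solving the linear system:
  x*      = (4.5, 1.5)
  lambda* = (-4.5)
  f(x*)   = 38.25

x* = (4.5, 1.5), lambda* = (-4.5)


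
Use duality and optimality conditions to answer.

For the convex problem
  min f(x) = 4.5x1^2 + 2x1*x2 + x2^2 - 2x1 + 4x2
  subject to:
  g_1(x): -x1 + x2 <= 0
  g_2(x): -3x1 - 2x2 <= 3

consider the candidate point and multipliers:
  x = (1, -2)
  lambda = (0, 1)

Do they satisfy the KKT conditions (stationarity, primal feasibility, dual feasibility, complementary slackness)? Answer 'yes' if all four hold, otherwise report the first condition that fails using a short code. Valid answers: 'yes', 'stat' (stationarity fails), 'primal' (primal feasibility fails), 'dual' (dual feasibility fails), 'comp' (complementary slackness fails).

Gradient of f: grad f(x) = Q x + c = (3, 2)
Constraint values g_i(x) = a_i^T x - b_i:
  g_1((1, -2)) = -3
  g_2((1, -2)) = -2
Stationarity residual: grad f(x) + sum_i lambda_i a_i = (0, 0)
  -> stationarity OK
Primal feasibility (all g_i <= 0): OK
Dual feasibility (all lambda_i >= 0): OK
Complementary slackness (lambda_i * g_i(x) = 0 for all i): FAILS

Verdict: the first failing condition is complementary_slackness -> comp.

comp


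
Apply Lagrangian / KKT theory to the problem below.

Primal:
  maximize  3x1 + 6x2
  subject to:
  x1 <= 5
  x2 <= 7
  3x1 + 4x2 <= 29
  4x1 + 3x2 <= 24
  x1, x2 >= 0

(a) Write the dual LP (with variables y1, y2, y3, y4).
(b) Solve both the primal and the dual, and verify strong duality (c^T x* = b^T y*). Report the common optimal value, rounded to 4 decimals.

The standard primal-dual pair for 'max c^T x s.t. A x <= b, x >= 0' is:
  Dual:  min b^T y  s.t.  A^T y >= c,  y >= 0.

So the dual LP is:
  minimize  5y1 + 7y2 + 29y3 + 24y4
  subject to:
    y1 + 3y3 + 4y4 >= 3
    y2 + 4y3 + 3y4 >= 6
    y1, y2, y3, y4 >= 0

Solving the primal: x* = (0.3333, 7).
  primal value c^T x* = 43.
Solving the dual: y* = (0, 2, 1, 0).
  dual value b^T y* = 43.
Strong duality: c^T x* = b^T y*. Confirmed.

43


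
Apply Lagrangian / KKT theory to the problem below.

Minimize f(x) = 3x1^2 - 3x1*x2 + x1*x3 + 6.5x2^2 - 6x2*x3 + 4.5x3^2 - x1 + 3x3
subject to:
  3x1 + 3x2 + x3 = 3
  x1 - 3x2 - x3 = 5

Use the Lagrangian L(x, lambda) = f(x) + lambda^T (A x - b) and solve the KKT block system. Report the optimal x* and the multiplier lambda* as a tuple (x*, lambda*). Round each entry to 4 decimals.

Form the Lagrangian:
  L(x, lambda) = (1/2) x^T Q x + c^T x + lambda^T (A x - b)
Stationarity (grad_x L = 0): Q x + c + A^T lambda = 0.
Primal feasibility: A x = b.

This gives the KKT block system:
  [ Q   A^T ] [ x     ]   [-c ]
  [ A    0  ] [ lambda ] = [ b ]

Solving the linear system:
  x*      = (2, -0.6, -1.2)
  lambda* = (-2.35, -4.55)
  f(x*)   = 12.1

x* = (2, -0.6, -1.2), lambda* = (-2.35, -4.55)


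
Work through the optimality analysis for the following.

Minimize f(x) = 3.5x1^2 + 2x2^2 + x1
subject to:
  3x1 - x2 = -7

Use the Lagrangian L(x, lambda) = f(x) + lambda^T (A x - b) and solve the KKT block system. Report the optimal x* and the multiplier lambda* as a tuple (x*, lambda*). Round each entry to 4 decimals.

Form the Lagrangian:
  L(x, lambda) = (1/2) x^T Q x + c^T x + lambda^T (A x - b)
Stationarity (grad_x L = 0): Q x + c + A^T lambda = 0.
Primal feasibility: A x = b.

This gives the KKT block system:
  [ Q   A^T ] [ x     ]   [-c ]
  [ A    0  ] [ lambda ] = [ b ]

Solving the linear system:
  x*      = (-1.9767, 1.0698)
  lambda* = (4.2791)
  f(x*)   = 13.9884

x* = (-1.9767, 1.0698), lambda* = (4.2791)


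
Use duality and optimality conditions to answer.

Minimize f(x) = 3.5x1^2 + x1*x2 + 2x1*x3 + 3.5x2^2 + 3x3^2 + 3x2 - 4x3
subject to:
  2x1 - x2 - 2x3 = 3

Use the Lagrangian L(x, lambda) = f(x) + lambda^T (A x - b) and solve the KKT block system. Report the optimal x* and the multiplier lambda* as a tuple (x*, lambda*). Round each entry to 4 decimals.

Form the Lagrangian:
  L(x, lambda) = (1/2) x^T Q x + c^T x + lambda^T (A x - b)
Stationarity (grad_x L = 0): Q x + c + A^T lambda = 0.
Primal feasibility: A x = b.

This gives the KKT block system:
  [ Q   A^T ] [ x     ]   [-c ]
  [ A    0  ] [ lambda ] = [ b ]

Solving the linear system:
  x*      = (0.7934, -0.8376, -0.2878)
  lambda* = (-2.0701)
  f(x*)   = 2.4244

x* = (0.7934, -0.8376, -0.2878), lambda* = (-2.0701)


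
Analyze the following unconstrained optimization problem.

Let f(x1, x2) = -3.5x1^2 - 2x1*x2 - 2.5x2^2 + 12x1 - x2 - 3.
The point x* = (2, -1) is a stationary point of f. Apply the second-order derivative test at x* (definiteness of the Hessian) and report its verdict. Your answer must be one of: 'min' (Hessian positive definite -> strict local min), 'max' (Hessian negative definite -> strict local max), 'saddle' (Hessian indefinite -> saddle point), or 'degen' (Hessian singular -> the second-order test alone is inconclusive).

Compute the Hessian H = grad^2 f:
  H = [[-7, -2], [-2, -5]]
Verify stationarity: grad f(x*) = H x* + g = (0, 0).
Eigenvalues of H: -8.2361, -3.7639.
Both eigenvalues < 0, so H is negative definite -> x* is a strict local max.

max


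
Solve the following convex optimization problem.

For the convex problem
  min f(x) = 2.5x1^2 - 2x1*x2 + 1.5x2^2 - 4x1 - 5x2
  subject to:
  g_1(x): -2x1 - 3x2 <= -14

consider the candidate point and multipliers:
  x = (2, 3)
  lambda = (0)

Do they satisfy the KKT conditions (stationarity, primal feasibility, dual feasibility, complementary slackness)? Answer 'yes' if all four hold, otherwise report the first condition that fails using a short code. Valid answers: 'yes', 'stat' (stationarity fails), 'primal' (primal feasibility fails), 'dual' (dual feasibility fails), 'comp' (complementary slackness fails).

Gradient of f: grad f(x) = Q x + c = (0, 0)
Constraint values g_i(x) = a_i^T x - b_i:
  g_1((2, 3)) = 1
Stationarity residual: grad f(x) + sum_i lambda_i a_i = (0, 0)
  -> stationarity OK
Primal feasibility (all g_i <= 0): FAILS
Dual feasibility (all lambda_i >= 0): OK
Complementary slackness (lambda_i * g_i(x) = 0 for all i): OK

Verdict: the first failing condition is primal_feasibility -> primal.

primal


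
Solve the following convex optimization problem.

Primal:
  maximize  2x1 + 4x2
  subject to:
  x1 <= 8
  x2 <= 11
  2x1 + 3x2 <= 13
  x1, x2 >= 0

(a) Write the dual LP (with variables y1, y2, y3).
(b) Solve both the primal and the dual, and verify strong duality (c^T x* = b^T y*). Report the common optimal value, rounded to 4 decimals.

The standard primal-dual pair for 'max c^T x s.t. A x <= b, x >= 0' is:
  Dual:  min b^T y  s.t.  A^T y >= c,  y >= 0.

So the dual LP is:
  minimize  8y1 + 11y2 + 13y3
  subject to:
    y1 + 2y3 >= 2
    y2 + 3y3 >= 4
    y1, y2, y3 >= 0

Solving the primal: x* = (0, 4.3333).
  primal value c^T x* = 17.3333.
Solving the dual: y* = (0, 0, 1.3333).
  dual value b^T y* = 17.3333.
Strong duality: c^T x* = b^T y*. Confirmed.

17.3333
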